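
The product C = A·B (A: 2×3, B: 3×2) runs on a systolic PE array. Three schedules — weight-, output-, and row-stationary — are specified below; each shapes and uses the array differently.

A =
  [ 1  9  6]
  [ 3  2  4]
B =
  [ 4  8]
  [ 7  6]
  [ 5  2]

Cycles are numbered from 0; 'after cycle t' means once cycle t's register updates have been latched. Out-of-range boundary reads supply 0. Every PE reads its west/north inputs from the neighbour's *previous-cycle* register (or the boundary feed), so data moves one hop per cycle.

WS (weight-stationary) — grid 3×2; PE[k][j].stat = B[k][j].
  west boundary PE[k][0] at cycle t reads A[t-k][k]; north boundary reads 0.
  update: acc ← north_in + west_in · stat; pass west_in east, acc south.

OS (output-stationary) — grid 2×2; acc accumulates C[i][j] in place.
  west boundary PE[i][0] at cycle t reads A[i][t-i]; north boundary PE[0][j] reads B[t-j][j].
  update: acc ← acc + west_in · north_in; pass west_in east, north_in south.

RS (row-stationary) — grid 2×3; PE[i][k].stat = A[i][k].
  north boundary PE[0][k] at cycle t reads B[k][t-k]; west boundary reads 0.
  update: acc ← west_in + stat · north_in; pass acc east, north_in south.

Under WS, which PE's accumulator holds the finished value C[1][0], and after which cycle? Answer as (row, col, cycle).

(row, col, cycle) = (2, 0, 3)

Under WS, C[1][0] lands at PE[2][0]:
  c0 r2c0: 0 / 0 / 0
  c1 r2c0: 0 / 0 / 0
  c2 r2c0: 97 / 6 / 97
  c3 r2c0: 46 / 4 / 46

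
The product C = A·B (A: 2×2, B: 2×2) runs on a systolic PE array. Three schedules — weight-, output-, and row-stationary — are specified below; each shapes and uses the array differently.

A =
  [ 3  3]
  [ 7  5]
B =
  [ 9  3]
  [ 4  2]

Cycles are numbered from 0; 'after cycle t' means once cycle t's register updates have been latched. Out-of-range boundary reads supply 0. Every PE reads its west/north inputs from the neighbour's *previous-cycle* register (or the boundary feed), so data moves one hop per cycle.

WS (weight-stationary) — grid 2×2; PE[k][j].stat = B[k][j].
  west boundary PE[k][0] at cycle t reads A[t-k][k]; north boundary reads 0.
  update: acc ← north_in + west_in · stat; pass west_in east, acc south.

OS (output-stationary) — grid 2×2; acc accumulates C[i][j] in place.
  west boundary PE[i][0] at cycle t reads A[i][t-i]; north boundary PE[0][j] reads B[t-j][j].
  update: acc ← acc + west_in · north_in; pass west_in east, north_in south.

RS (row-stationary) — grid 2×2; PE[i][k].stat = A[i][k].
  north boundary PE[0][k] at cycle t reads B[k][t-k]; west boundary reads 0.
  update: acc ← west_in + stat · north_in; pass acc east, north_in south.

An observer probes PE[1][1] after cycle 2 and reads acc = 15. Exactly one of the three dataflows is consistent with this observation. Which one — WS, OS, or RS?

dataflow = WS

— WS: 2×2; PE[1][1] trace:
  0: (1,1).acc=0  regs=<0,0>
  1: (1,1).acc=0  regs=<0,0>
  2: (1,1).acc=15  regs=<3,15>
— OS: 2×2; PE[1][1] trace:
  0: (1,1).acc=0  regs=<0,0>
  1: (1,1).acc=0  regs=<0,0>
  2: (1,1).acc=21  regs=<7,3>
— RS: 2×2; PE[1][1] trace:
  0: (1,1).acc=0  regs=<0,0>
  1: (1,1).acc=0  regs=<0,0>
  2: (1,1).acc=83  regs=<83,4>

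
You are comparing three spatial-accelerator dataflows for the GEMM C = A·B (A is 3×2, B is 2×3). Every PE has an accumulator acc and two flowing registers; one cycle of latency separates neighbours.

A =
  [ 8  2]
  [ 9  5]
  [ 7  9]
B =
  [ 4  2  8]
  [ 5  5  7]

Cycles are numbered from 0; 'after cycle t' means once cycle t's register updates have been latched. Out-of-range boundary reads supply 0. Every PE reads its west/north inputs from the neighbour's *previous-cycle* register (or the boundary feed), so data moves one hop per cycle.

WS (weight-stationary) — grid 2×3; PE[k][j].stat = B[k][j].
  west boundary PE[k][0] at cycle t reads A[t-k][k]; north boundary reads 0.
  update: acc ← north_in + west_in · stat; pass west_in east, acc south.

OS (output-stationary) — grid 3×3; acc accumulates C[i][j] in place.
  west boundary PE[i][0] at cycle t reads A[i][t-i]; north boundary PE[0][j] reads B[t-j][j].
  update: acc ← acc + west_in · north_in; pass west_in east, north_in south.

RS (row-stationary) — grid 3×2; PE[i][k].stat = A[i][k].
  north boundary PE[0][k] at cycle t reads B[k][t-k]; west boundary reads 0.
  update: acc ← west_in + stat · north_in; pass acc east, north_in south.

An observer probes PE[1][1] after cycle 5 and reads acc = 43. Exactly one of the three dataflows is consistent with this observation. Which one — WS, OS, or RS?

— WS: 2×3; PE[1][1] trace:
  t=0 PE[1][1]: acc=0 h=0 v=0
  t=1 PE[1][1]: acc=0 h=0 v=0
  t=2 PE[1][1]: acc=26 h=2 v=26
  t=3 PE[1][1]: acc=43 h=5 v=43
  t=4 PE[1][1]: acc=59 h=9 v=59
  t=5 PE[1][1]: acc=0 h=0 v=0
— OS: 3×3; PE[1][1] trace:
  t=0 PE[1][1]: acc=0 h=0 v=0
  t=1 PE[1][1]: acc=0 h=0 v=0
  t=2 PE[1][1]: acc=18 h=9 v=2
  t=3 PE[1][1]: acc=43 h=5 v=5
  t=4 PE[1][1]: acc=43 h=0 v=0
  t=5 PE[1][1]: acc=43 h=0 v=0
— RS: 3×2; PE[1][1] trace:
  t=0 PE[1][1]: acc=0 h=0 v=0
  t=1 PE[1][1]: acc=0 h=0 v=0
  t=2 PE[1][1]: acc=61 h=61 v=5
  t=3 PE[1][1]: acc=43 h=43 v=5
  t=4 PE[1][1]: acc=107 h=107 v=7
  t=5 PE[1][1]: acc=0 h=0 v=0

dataflow = OS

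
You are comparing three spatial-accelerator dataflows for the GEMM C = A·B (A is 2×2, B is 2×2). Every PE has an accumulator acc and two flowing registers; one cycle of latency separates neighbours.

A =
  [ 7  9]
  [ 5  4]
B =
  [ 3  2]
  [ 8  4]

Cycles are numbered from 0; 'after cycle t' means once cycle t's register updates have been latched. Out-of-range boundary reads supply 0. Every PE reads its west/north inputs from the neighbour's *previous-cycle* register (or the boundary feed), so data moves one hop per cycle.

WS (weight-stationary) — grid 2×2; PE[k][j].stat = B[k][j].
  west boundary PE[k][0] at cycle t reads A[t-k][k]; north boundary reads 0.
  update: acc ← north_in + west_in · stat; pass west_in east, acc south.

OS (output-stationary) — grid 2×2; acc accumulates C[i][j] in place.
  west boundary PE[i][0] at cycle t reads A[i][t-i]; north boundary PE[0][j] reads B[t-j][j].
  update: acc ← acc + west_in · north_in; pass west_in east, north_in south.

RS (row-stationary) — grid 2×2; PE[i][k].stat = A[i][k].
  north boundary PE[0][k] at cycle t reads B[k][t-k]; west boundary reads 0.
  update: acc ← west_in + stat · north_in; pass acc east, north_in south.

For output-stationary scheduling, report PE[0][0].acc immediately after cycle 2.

PE[0][0].acc = 93

OS 2×2: PE[0][0] cycle-by-cycle (with neighbour feeds):
  c0 r0c0: 21 / 7 / 3
  c1 r0c0: 93 / 9 / 8
  c2 r0c0: 93 / 0 / 0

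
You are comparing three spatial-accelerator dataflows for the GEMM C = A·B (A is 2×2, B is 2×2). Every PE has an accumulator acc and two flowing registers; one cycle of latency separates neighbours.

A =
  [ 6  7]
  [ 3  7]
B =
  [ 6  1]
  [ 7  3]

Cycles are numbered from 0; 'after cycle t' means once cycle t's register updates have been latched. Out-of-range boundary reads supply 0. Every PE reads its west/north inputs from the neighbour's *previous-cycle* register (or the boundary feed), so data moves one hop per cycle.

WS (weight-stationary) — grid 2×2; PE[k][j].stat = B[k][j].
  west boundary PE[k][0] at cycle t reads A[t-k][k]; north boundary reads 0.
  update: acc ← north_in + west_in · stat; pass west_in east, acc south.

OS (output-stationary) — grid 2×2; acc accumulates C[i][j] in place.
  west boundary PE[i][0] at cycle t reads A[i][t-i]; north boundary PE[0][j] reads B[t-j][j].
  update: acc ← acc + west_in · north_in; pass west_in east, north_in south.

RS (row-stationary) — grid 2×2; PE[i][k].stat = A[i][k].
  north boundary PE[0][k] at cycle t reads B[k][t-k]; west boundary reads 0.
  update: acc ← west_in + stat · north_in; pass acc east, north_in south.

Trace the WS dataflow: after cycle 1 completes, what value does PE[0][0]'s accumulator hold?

WS on a 2×2 grid — tracing PE[0][0] and its feeders:
  cycle 0: PE[0][0] → acc 36, east 6, south 36
  cycle 1: PE[0][0] → acc 18, east 3, south 18

PE[0][0].acc = 18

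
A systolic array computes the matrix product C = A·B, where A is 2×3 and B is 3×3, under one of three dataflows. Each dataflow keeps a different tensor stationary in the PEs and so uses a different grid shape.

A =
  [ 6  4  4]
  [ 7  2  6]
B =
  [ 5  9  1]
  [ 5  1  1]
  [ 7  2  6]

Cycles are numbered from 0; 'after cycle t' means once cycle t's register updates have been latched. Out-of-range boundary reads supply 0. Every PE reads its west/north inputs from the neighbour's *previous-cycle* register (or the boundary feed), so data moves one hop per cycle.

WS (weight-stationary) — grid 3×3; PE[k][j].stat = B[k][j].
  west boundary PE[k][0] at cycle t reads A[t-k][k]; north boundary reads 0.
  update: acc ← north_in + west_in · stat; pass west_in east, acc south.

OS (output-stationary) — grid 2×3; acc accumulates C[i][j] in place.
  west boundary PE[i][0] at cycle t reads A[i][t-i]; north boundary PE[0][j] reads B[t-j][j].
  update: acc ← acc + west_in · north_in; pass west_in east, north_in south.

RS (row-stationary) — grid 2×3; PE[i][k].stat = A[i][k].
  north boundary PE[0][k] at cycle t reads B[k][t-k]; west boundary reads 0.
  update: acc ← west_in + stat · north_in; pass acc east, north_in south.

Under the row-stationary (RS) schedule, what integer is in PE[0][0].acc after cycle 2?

RS on a 2×3 grid — tracing PE[0][0] and its feeders:
  @0  [0,0]  acc 30  |  →30  ↓5
  @1  [0,0]  acc 54  |  →54  ↓9
  @2  [0,0]  acc 6  |  →6  ↓1

PE[0][0].acc = 6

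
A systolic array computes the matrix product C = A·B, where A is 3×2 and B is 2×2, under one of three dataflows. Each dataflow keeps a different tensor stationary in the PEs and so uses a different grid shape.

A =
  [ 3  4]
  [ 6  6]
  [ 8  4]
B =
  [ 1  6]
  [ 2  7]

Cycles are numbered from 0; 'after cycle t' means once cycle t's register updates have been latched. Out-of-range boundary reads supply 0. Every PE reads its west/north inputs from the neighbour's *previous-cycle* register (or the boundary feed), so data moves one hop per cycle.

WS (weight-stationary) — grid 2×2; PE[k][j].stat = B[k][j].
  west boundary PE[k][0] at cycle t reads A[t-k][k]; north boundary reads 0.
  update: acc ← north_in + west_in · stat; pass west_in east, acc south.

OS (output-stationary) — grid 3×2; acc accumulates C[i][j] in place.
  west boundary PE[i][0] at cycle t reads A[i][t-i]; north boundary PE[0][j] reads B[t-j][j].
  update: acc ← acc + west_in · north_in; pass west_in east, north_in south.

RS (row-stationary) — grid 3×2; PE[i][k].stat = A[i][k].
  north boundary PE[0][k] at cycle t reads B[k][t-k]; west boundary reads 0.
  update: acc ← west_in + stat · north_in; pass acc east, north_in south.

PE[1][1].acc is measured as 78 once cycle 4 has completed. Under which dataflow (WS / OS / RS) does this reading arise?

WS [2×2] PE[1][1] across cycles:
  c0 r1c1: 0 / 0 / 0
  c1 r1c1: 0 / 0 / 0
  c2 r1c1: 46 / 4 / 46
  c3 r1c1: 78 / 6 / 78
  c4 r1c1: 76 / 4 / 76
OS [3×2] PE[1][1] across cycles:
  c0 r1c1: 0 / 0 / 0
  c1 r1c1: 0 / 0 / 0
  c2 r1c1: 36 / 6 / 6
  c3 r1c1: 78 / 6 / 7
  c4 r1c1: 78 / 0 / 0
RS [3×2] PE[1][1] across cycles:
  c0 r1c1: 0 / 0 / 0
  c1 r1c1: 0 / 0 / 0
  c2 r1c1: 18 / 18 / 2
  c3 r1c1: 78 / 78 / 7
  c4 r1c1: 0 / 0 / 0

dataflow = OS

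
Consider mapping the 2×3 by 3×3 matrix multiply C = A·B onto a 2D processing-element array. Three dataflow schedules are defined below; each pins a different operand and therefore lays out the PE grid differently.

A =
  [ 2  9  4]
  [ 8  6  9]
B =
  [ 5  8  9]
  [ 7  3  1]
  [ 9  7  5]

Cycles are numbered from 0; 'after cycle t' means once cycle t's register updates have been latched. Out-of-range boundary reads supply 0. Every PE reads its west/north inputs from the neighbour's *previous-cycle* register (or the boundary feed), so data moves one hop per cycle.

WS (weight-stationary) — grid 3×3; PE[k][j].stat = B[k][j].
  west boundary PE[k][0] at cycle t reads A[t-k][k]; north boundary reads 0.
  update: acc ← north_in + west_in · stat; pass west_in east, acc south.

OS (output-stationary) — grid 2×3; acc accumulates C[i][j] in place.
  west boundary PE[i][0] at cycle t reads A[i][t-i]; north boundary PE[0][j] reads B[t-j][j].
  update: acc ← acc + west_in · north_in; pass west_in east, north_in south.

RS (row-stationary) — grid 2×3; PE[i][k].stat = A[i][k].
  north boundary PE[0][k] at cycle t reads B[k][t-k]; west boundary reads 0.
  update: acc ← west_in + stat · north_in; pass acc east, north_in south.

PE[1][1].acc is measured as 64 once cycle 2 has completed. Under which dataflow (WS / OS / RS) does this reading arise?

dataflow = OS

— WS: 3×3; PE[1][1] trace:
  after 0 — PE[1][1] acc=0, pass-E 0, pass-S 0
  after 1 — PE[1][1] acc=0, pass-E 0, pass-S 0
  after 2 — PE[1][1] acc=43, pass-E 9, pass-S 43
— OS: 2×3; PE[1][1] trace:
  after 0 — PE[1][1] acc=0, pass-E 0, pass-S 0
  after 1 — PE[1][1] acc=0, pass-E 0, pass-S 0
  after 2 — PE[1][1] acc=64, pass-E 8, pass-S 8
— RS: 2×3; PE[1][1] trace:
  after 0 — PE[1][1] acc=0, pass-E 0, pass-S 0
  after 1 — PE[1][1] acc=0, pass-E 0, pass-S 0
  after 2 — PE[1][1] acc=82, pass-E 82, pass-S 7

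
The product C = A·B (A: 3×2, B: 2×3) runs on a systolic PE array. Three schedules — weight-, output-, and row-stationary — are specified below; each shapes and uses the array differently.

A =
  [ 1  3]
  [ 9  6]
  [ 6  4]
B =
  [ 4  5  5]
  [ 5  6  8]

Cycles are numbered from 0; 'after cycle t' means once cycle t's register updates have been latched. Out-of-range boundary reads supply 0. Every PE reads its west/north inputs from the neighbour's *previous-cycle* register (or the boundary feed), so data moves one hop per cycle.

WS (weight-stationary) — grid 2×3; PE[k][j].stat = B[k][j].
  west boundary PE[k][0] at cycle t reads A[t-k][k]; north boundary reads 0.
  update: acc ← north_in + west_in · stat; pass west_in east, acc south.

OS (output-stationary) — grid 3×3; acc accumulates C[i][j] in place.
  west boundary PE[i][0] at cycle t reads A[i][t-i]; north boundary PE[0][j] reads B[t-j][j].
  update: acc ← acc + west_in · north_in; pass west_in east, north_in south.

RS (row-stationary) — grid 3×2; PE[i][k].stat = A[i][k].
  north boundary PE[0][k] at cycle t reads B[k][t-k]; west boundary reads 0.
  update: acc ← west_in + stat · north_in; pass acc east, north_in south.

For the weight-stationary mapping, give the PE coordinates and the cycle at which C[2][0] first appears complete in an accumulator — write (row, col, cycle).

Under WS, C[2][0] lands at PE[1][0]:
  step 0 · PE1,0: acc=0; fwd→0 fwd↓0
  step 1 · PE1,0: acc=19; fwd→3 fwd↓19
  step 2 · PE1,0: acc=66; fwd→6 fwd↓66
  step 3 · PE1,0: acc=44; fwd→4 fwd↓44

(row, col, cycle) = (1, 0, 3)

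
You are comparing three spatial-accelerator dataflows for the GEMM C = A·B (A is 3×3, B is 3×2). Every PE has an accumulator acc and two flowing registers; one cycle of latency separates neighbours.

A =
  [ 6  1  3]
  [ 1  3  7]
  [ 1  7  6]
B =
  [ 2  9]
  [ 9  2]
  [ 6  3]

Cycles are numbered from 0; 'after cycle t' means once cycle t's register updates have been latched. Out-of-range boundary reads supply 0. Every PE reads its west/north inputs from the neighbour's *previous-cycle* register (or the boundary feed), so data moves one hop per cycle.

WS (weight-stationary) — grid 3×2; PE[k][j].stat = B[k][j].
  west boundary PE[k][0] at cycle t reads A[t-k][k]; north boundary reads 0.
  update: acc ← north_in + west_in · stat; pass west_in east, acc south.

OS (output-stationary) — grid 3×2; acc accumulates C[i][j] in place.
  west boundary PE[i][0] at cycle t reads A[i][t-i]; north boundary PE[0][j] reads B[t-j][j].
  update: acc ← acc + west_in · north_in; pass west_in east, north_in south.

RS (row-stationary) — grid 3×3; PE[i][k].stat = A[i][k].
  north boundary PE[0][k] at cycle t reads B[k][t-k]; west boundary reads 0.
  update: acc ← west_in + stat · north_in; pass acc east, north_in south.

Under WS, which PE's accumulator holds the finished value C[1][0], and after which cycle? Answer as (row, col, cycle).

WS: C[1][0] accumulates in PE[2][0]:
  t=0 PE[2][0]: acc=0 h=0 v=0
  t=1 PE[2][0]: acc=0 h=0 v=0
  t=2 PE[2][0]: acc=39 h=3 v=39
  t=3 PE[2][0]: acc=71 h=7 v=71

(row, col, cycle) = (2, 0, 3)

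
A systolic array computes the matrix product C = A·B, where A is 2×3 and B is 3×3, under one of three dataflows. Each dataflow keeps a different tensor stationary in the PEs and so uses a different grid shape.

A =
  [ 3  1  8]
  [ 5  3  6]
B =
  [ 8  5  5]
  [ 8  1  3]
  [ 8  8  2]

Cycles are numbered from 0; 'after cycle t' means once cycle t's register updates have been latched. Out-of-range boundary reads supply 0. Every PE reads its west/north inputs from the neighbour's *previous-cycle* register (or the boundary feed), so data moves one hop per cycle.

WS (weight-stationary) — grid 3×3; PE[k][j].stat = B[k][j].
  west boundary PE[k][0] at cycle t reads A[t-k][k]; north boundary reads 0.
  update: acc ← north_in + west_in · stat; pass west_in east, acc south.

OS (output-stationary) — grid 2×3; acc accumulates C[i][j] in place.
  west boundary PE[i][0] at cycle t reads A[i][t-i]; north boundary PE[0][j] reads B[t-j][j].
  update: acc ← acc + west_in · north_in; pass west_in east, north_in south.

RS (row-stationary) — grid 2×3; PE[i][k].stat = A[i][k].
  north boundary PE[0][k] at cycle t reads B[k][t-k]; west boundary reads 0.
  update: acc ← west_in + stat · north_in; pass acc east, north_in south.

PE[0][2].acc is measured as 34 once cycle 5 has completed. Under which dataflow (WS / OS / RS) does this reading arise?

— WS: 3×3; PE[0][2] trace:
  c0 r0c2: 0 / 0 / 0
  c1 r0c2: 0 / 0 / 0
  c2 r0c2: 15 / 3 / 15
  c3 r0c2: 25 / 5 / 25
  c4 r0c2: 0 / 0 / 0
  c5 r0c2: 0 / 0 / 0
— OS: 2×3; PE[0][2] trace:
  c0 r0c2: 0 / 0 / 0
  c1 r0c2: 0 / 0 / 0
  c2 r0c2: 15 / 3 / 5
  c3 r0c2: 18 / 1 / 3
  c4 r0c2: 34 / 8 / 2
  c5 r0c2: 34 / 0 / 0
— RS: 2×3; PE[0][2] trace:
  c0 r0c2: 0 / 0 / 0
  c1 r0c2: 0 / 0 / 0
  c2 r0c2: 96 / 96 / 8
  c3 r0c2: 80 / 80 / 8
  c4 r0c2: 34 / 34 / 2
  c5 r0c2: 0 / 0 / 0

dataflow = OS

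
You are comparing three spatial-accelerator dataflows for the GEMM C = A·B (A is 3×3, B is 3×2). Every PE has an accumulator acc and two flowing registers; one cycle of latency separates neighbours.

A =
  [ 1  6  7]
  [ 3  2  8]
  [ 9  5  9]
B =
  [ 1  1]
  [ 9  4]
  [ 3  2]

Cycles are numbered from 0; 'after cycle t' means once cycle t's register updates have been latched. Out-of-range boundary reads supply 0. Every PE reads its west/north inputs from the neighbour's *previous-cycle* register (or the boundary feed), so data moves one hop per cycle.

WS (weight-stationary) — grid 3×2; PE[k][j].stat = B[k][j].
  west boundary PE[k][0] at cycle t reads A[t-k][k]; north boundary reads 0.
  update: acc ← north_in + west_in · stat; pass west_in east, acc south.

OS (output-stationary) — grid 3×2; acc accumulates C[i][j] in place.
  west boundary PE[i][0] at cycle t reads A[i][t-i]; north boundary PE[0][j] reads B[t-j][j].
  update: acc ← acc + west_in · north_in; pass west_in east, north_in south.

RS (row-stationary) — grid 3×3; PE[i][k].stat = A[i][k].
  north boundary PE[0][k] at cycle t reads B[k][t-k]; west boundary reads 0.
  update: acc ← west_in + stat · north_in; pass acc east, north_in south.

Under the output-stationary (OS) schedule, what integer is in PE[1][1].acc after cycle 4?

OS on a 3×2 grid — tracing PE[1][1] and its feeders:
  cycle 0: PE[0][1] → acc 0, east 0, south 0
  cycle 0: PE[1][0] → acc 0, east 0, south 0
  cycle 0: PE[1][1] → acc 0, east 0, south 0
  cycle 1: PE[0][1] → acc 1, east 1, south 1
  cycle 1: PE[1][0] → acc 3, east 3, south 1
  cycle 1: PE[1][1] → acc 0, east 0, south 0
  cycle 2: PE[0][1] → acc 25, east 6, south 4
  cycle 2: PE[1][0] → acc 21, east 2, south 9
  cycle 2: PE[1][1] → acc 3, east 3, south 1
  cycle 3: PE[0][1] → acc 39, east 7, south 2
  cycle 3: PE[1][0] → acc 45, east 8, south 3
  cycle 3: PE[1][1] → acc 11, east 2, south 4
  cycle 4: PE[0][1] → acc 39, east 0, south 0
  cycle 4: PE[1][0] → acc 45, east 0, south 0
  cycle 4: PE[1][1] → acc 27, east 8, south 2

PE[1][1].acc = 27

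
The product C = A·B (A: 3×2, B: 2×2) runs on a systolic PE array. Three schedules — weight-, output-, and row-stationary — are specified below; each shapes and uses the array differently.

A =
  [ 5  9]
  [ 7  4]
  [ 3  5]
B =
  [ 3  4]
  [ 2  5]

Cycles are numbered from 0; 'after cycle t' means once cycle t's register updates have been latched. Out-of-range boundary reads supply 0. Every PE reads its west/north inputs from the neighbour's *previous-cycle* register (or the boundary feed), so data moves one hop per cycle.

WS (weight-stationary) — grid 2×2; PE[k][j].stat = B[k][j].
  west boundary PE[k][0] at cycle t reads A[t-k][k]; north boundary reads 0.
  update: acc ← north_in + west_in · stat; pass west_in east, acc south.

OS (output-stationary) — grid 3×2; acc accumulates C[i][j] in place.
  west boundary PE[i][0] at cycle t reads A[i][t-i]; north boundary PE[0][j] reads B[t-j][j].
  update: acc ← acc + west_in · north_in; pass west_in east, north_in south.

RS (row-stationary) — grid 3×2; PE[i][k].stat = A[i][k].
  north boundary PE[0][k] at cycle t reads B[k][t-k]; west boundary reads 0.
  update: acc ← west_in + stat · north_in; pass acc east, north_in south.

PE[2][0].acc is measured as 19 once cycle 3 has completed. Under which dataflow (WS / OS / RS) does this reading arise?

dataflow = OS

WS: PE[2][0] is outside its 2×2 grid.
OS (3×2 grid), PE[2][0]:
  cycle 0: PE[2][0] → acc 0, east 0, south 0
  cycle 1: PE[2][0] → acc 0, east 0, south 0
  cycle 2: PE[2][0] → acc 9, east 3, south 3
  cycle 3: PE[2][0] → acc 19, east 5, south 2
RS (3×2 grid), PE[2][0]:
  cycle 0: PE[2][0] → acc 0, east 0, south 0
  cycle 1: PE[2][0] → acc 0, east 0, south 0
  cycle 2: PE[2][0] → acc 9, east 9, south 3
  cycle 3: PE[2][0] → acc 12, east 12, south 4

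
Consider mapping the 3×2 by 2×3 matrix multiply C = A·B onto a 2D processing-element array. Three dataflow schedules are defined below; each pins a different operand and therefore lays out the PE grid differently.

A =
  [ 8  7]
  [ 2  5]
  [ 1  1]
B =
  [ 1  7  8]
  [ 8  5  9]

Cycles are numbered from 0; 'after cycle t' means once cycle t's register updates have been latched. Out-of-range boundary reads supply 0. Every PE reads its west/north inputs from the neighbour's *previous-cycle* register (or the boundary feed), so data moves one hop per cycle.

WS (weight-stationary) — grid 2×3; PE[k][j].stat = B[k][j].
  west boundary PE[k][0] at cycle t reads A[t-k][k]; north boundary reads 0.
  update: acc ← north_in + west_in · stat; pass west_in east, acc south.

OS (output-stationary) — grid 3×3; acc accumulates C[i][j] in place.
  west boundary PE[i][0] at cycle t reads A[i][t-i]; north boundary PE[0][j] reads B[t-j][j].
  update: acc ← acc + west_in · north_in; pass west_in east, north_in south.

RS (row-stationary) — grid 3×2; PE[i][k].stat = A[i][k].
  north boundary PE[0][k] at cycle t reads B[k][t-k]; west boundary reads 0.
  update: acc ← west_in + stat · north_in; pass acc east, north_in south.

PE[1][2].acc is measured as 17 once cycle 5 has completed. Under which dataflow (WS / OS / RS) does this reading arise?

dataflow = WS

WS [2×3] PE[1][2] across cycles:
  c0 r1c2: 0 / 0 / 0
  c1 r1c2: 0 / 0 / 0
  c2 r1c2: 0 / 0 / 0
  c3 r1c2: 127 / 7 / 127
  c4 r1c2: 61 / 5 / 61
  c5 r1c2: 17 / 1 / 17
OS [3×3] PE[1][2] across cycles:
  c0 r1c2: 0 / 0 / 0
  c1 r1c2: 0 / 0 / 0
  c2 r1c2: 0 / 0 / 0
  c3 r1c2: 16 / 2 / 8
  c4 r1c2: 61 / 5 / 9
  c5 r1c2: 61 / 0 / 0
RS (3×2): PE[1][2] does not exist.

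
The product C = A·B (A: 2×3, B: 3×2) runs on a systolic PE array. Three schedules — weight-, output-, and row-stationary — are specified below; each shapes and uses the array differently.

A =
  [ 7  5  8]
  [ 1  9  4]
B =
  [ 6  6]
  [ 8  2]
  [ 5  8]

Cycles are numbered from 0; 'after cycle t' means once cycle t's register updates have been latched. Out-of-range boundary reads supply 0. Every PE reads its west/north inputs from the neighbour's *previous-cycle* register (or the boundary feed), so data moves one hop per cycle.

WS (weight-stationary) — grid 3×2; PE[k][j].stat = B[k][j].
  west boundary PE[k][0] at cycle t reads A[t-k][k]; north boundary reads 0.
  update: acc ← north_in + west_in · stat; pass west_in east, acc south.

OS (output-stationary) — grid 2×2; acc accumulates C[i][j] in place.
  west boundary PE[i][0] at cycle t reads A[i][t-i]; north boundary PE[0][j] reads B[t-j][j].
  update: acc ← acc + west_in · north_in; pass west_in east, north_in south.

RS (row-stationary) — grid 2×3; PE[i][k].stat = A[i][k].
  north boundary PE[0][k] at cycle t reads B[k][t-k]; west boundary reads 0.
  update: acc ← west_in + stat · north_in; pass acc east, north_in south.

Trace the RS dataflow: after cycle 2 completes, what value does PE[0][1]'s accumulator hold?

RS 2×3: PE[0][1] cycle-by-cycle (with neighbour feeds):
  @0  [0,0]  acc 42  |  →42  ↓6
  @0  [0,1]  acc 0  |  →0  ↓0
  @1  [0,0]  acc 42  |  →42  ↓6
  @1  [0,1]  acc 82  |  →82  ↓8
  @2  [0,0]  acc 0  |  →0  ↓0
  @2  [0,1]  acc 52  |  →52  ↓2

PE[0][1].acc = 52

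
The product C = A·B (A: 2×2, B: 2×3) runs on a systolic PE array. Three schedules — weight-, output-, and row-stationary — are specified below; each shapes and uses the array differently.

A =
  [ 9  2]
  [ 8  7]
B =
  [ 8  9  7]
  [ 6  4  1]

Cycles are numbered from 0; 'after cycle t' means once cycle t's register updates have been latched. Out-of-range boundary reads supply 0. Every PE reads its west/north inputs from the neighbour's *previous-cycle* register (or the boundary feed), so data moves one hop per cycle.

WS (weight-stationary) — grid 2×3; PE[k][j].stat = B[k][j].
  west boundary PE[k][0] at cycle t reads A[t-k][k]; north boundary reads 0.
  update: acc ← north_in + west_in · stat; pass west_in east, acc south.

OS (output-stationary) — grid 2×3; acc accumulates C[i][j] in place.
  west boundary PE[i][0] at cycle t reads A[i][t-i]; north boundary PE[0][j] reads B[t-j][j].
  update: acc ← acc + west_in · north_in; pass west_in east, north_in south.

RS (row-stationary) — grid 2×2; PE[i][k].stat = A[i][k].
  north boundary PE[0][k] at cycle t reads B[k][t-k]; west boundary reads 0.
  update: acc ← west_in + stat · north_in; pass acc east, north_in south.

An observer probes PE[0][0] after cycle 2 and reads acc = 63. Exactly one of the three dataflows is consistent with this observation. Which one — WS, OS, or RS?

Under WS (2×3), PE[0][0]:
  [0] (0,0) acc=72 (h:9 v:72)
  [1] (0,0) acc=64 (h:8 v:64)
  [2] (0,0) acc=0 (h:0 v:0)
Under OS (2×3), PE[0][0]:
  [0] (0,0) acc=72 (h:9 v:8)
  [1] (0,0) acc=84 (h:2 v:6)
  [2] (0,0) acc=84 (h:0 v:0)
Under RS (2×2), PE[0][0]:
  [0] (0,0) acc=72 (h:72 v:8)
  [1] (0,0) acc=81 (h:81 v:9)
  [2] (0,0) acc=63 (h:63 v:7)

dataflow = RS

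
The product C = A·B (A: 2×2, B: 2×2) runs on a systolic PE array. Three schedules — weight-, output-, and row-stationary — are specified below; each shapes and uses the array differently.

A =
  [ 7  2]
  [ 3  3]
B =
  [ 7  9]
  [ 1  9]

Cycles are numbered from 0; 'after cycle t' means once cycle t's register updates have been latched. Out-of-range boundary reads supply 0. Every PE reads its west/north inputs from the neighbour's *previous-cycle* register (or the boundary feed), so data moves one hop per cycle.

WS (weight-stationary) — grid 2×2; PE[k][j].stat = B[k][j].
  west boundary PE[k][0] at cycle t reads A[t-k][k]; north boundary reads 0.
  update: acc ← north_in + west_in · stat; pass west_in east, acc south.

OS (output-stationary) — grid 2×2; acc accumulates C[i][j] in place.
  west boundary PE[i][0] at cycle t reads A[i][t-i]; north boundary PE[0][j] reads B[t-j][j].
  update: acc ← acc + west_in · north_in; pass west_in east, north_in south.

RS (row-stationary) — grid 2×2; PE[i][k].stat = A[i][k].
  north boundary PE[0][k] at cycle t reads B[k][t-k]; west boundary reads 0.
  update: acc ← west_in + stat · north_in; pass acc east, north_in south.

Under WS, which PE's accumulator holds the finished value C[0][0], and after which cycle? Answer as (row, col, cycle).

WS — PE[1][0] is where C[0][0] collects:
  c0 r1c0: 0 / 0 / 0
  c1 r1c0: 51 / 2 / 51

(row, col, cycle) = (1, 0, 1)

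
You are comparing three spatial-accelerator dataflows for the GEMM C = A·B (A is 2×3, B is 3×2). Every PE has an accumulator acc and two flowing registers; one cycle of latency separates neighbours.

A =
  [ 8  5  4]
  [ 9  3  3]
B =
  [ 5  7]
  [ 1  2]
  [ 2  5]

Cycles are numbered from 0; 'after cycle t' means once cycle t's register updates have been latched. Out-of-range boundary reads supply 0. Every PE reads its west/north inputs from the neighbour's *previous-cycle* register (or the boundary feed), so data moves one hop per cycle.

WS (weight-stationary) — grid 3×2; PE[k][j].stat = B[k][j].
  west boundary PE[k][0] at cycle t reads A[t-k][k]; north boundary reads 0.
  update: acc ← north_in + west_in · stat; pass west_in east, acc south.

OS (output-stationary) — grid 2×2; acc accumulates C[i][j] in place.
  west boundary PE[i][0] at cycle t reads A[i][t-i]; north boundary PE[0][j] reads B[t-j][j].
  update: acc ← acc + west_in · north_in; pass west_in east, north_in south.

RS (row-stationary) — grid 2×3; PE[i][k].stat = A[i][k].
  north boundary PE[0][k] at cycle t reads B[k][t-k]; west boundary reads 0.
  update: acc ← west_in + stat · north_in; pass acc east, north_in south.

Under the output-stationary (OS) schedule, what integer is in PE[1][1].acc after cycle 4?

OS (2×2). Following PE[1][1] plus its west/north inputs:
  cycle 0: PE[0][1] → acc 0, east 0, south 0
  cycle 0: PE[1][0] → acc 0, east 0, south 0
  cycle 0: PE[1][1] → acc 0, east 0, south 0
  cycle 1: PE[0][1] → acc 56, east 8, south 7
  cycle 1: PE[1][0] → acc 45, east 9, south 5
  cycle 1: PE[1][1] → acc 0, east 0, south 0
  cycle 2: PE[0][1] → acc 66, east 5, south 2
  cycle 2: PE[1][0] → acc 48, east 3, south 1
  cycle 2: PE[1][1] → acc 63, east 9, south 7
  cycle 3: PE[0][1] → acc 86, east 4, south 5
  cycle 3: PE[1][0] → acc 54, east 3, south 2
  cycle 3: PE[1][1] → acc 69, east 3, south 2
  cycle 4: PE[0][1] → acc 86, east 0, south 0
  cycle 4: PE[1][0] → acc 54, east 0, south 0
  cycle 4: PE[1][1] → acc 84, east 3, south 5

PE[1][1].acc = 84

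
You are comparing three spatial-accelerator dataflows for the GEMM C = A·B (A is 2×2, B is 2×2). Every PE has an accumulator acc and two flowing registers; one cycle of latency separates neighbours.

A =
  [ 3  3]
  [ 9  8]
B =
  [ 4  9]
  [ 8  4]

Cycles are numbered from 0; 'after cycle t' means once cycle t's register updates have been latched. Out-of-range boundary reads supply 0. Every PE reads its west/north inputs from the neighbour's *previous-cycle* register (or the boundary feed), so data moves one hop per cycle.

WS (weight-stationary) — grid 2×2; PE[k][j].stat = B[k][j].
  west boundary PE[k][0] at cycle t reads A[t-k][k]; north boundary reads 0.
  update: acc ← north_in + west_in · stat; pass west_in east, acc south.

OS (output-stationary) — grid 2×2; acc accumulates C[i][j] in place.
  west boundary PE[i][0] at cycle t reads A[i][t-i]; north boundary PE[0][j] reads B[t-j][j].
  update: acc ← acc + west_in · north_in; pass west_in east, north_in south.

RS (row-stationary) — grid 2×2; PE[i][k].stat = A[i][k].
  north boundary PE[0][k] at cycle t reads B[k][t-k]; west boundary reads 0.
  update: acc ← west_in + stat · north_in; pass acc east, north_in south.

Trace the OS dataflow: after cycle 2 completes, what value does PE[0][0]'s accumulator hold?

OS (2×2). Following PE[0][0] plus its west/north inputs:
  c0 r0c0: 12 / 3 / 4
  c1 r0c0: 36 / 3 / 8
  c2 r0c0: 36 / 0 / 0

PE[0][0].acc = 36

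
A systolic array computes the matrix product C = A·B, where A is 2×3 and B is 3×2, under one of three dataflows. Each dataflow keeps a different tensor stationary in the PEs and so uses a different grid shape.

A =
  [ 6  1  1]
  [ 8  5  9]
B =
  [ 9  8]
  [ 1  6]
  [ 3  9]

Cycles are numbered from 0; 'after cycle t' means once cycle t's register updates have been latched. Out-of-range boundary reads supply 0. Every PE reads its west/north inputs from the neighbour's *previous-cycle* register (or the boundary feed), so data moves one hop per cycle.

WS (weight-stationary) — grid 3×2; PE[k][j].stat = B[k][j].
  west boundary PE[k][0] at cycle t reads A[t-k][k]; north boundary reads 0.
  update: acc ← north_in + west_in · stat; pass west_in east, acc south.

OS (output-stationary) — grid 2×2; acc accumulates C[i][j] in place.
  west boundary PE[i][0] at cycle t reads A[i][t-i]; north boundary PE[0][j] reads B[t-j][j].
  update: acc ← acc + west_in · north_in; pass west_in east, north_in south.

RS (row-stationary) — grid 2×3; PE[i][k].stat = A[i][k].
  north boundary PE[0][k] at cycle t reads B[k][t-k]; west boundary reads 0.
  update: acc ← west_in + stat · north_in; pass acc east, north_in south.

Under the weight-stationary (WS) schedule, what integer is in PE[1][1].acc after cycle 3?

PE[1][1].acc = 94

WS on a 3×2 grid — tracing PE[1][1] and its feeders:
  t=0 PE[0][1]: acc=0 h=0 v=0
  t=0 PE[1][0]: acc=0 h=0 v=0
  t=0 PE[1][1]: acc=0 h=0 v=0
  t=1 PE[0][1]: acc=48 h=6 v=48
  t=1 PE[1][0]: acc=55 h=1 v=55
  t=1 PE[1][1]: acc=0 h=0 v=0
  t=2 PE[0][1]: acc=64 h=8 v=64
  t=2 PE[1][0]: acc=77 h=5 v=77
  t=2 PE[1][1]: acc=54 h=1 v=54
  t=3 PE[0][1]: acc=0 h=0 v=0
  t=3 PE[1][0]: acc=0 h=0 v=0
  t=3 PE[1][1]: acc=94 h=5 v=94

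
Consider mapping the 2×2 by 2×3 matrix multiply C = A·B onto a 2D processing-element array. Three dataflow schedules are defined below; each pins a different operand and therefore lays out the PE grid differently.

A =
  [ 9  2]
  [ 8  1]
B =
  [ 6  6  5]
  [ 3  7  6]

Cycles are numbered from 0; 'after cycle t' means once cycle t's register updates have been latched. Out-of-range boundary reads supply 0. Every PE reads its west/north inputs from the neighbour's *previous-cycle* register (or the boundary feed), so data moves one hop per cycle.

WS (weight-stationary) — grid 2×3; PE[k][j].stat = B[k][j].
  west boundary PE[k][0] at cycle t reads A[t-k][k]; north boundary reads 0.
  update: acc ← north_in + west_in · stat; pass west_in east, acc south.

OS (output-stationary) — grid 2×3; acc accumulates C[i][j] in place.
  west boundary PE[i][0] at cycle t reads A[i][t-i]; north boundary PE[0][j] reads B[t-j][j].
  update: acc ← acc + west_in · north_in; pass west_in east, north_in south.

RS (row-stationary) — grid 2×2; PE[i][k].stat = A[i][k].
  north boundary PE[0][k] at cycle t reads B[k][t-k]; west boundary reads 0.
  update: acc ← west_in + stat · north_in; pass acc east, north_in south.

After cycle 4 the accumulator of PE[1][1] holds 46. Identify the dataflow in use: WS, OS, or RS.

WS (2×3 grid), PE[1][1]:
  @0  [1,1]  acc 0  |  →0  ↓0
  @1  [1,1]  acc 0  |  →0  ↓0
  @2  [1,1]  acc 68  |  →2  ↓68
  @3  [1,1]  acc 55  |  →1  ↓55
  @4  [1,1]  acc 0  |  →0  ↓0
OS (2×3 grid), PE[1][1]:
  @0  [1,1]  acc 0  |  →0  ↓0
  @1  [1,1]  acc 0  |  →0  ↓0
  @2  [1,1]  acc 48  |  →8  ↓6
  @3  [1,1]  acc 55  |  →1  ↓7
  @4  [1,1]  acc 55  |  →0  ↓0
RS (2×2 grid), PE[1][1]:
  @0  [1,1]  acc 0  |  →0  ↓0
  @1  [1,1]  acc 0  |  →0  ↓0
  @2  [1,1]  acc 51  |  →51  ↓3
  @3  [1,1]  acc 55  |  →55  ↓7
  @4  [1,1]  acc 46  |  →46  ↓6

dataflow = RS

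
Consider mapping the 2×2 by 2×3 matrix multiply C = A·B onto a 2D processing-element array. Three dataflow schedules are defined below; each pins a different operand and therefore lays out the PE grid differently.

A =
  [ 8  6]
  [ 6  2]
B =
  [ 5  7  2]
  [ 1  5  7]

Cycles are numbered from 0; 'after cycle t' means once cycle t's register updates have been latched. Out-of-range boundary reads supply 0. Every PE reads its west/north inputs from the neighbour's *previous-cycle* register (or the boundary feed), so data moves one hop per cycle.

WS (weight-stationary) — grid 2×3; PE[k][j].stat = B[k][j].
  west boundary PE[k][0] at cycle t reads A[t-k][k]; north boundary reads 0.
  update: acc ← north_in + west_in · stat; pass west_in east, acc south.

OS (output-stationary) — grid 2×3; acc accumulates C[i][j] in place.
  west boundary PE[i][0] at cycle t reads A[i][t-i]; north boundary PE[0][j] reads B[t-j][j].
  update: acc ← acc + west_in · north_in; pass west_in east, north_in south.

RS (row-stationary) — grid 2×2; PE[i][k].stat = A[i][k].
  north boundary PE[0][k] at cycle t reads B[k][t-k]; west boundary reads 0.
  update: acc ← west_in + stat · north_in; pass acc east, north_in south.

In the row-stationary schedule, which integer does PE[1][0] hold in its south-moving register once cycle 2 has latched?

RS (2×2). Following PE[1][0] plus its west/north inputs:
  t=0 PE[0][0]: acc=40 h=40 v=5
  t=0 PE[1][0]: acc=0 h=0 v=0
  t=1 PE[0][0]: acc=56 h=56 v=7
  t=1 PE[1][0]: acc=30 h=30 v=5
  t=2 PE[0][0]: acc=16 h=16 v=2
  t=2 PE[1][0]: acc=42 h=42 v=7

register = 7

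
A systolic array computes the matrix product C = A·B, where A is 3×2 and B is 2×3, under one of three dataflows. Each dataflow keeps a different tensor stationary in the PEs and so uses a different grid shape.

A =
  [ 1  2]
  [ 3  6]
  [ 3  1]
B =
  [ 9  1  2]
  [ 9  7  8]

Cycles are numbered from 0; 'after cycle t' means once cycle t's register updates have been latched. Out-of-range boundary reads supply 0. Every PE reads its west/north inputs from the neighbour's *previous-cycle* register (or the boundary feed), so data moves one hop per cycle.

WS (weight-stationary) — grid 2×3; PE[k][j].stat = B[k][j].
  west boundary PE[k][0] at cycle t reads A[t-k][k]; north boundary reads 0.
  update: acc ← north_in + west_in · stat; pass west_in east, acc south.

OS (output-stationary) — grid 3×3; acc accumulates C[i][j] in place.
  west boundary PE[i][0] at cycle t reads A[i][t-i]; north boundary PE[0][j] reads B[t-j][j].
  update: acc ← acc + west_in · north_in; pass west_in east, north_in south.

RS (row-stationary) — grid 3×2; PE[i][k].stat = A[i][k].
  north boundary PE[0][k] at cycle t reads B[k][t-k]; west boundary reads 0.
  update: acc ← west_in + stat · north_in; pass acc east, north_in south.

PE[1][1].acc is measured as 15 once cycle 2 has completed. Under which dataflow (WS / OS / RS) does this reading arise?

WS (2×3 grid), PE[1][1]:
  t=0 PE[1][1]: acc=0 h=0 v=0
  t=1 PE[1][1]: acc=0 h=0 v=0
  t=2 PE[1][1]: acc=15 h=2 v=15
OS (3×3 grid), PE[1][1]:
  t=0 PE[1][1]: acc=0 h=0 v=0
  t=1 PE[1][1]: acc=0 h=0 v=0
  t=2 PE[1][1]: acc=3 h=3 v=1
RS (3×2 grid), PE[1][1]:
  t=0 PE[1][1]: acc=0 h=0 v=0
  t=1 PE[1][1]: acc=0 h=0 v=0
  t=2 PE[1][1]: acc=81 h=81 v=9

dataflow = WS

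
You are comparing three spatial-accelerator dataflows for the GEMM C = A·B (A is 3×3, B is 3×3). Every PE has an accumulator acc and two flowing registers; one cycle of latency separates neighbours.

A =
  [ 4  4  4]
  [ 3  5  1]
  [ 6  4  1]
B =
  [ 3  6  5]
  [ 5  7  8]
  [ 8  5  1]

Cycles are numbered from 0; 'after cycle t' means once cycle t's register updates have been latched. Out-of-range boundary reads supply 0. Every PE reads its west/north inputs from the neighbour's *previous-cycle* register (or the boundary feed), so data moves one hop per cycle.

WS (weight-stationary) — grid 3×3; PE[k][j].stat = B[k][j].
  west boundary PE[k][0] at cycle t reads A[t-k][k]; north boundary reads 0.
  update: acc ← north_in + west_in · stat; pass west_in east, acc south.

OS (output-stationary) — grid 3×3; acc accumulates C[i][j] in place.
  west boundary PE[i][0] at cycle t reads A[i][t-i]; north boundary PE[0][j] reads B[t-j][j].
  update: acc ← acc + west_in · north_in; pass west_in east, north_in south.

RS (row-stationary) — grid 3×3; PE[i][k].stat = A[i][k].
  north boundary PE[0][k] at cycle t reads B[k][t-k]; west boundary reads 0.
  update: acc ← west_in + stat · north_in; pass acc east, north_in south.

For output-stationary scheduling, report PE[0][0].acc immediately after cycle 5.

OS on a 3×3 grid — tracing PE[0][0] and its feeders:
  after 0 — PE[0][0] acc=12, pass-E 4, pass-S 3
  after 1 — PE[0][0] acc=32, pass-E 4, pass-S 5
  after 2 — PE[0][0] acc=64, pass-E 4, pass-S 8
  after 3 — PE[0][0] acc=64, pass-E 0, pass-S 0
  after 4 — PE[0][0] acc=64, pass-E 0, pass-S 0
  after 5 — PE[0][0] acc=64, pass-E 0, pass-S 0

PE[0][0].acc = 64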